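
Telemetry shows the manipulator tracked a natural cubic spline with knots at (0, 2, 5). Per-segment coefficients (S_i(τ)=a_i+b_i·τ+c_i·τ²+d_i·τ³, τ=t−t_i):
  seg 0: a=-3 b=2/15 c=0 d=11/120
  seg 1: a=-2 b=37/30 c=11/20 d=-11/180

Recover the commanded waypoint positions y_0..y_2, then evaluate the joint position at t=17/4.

y_0=-3 y_1=-2 y_2=5
S(17/4) = 733/256

y_0 = S_0(0) = a_0 = -3
y_1 = S_1(0) = a_1 = -2
y_2 = S_1(3) = 5
t_q=17/4 is in segment 1 (τ=9/4); S_1(τ)=733/256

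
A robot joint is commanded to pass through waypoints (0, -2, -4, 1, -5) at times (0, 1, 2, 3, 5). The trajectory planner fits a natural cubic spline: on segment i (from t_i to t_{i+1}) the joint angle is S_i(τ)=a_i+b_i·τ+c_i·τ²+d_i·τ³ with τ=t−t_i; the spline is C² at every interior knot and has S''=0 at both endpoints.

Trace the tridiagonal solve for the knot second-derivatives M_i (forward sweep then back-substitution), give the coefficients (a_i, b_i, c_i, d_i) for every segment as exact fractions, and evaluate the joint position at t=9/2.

Δ: Δ0=-2, Δ1=-2, Δ2=5, Δ3=-3
row 1: diag=4, rhs=0; c'=1/4, d'=0
row 2: denom=4−1·1/4=15/4; d'=(42−1·0)/(15/4)=56/5
row 3: denom=6−1·4/15=86/15; d'=(-48−1·56/5)/(86/15)=-444/43
back: M3=-444/43
back: M2=56/5−4/15·-444/43=600/43
back: M1=0−1/4·600/43=-150/43
M: M0=0, M1=-150/43, M2=600/43, M3=-444/43, M4=0
seg 0: a=0, c=M0/2=0, d=(M1−M0)/(6·1)=-25/43, b=Δ0−h0·(2M0+M1)/6=-61/43
seg 1: a=-2, c=M1/2=-75/43, d=(M2−M1)/(6·1)=125/43, b=Δ1−h1·(2M1+M2)/6=-136/43
seg 2: a=-4, c=M2/2=300/43, d=(M3−M2)/(6·1)=-174/43, b=Δ2−h2·(2M2+M3)/6=89/43
seg 3: a=1, c=M3/2=-222/43, d=(M4−M3)/(6·2)=37/43, b=Δ3−h3·(2M3+M4)/6=167/43
t_q=9/2 → seg 3, τ=3/2; S=1+167/43·τ+-222/43·τ²+37/43·τ³=-649/344

  seg 0: a=0 b=-61/43 c=0 d=-25/43
  seg 1: a=-2 b=-136/43 c=-75/43 d=125/43
  seg 2: a=-4 b=89/43 c=300/43 d=-174/43
  seg 3: a=1 b=167/43 c=-222/43 d=37/43
S(9/2) = -649/344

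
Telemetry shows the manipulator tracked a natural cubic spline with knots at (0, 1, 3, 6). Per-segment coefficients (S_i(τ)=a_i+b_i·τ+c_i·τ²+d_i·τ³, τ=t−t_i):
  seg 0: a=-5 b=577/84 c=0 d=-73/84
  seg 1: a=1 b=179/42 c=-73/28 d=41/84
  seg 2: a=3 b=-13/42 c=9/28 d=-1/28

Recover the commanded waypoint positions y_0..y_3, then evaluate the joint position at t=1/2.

y_0=-5 y_1=1 y_2=3 y_3=4
S(1/2) = -375/224

y_0 = S_0(0) = a_0 = -5
y_1 = S_1(0) = a_1 = 1
y_2 = S_2(0) = a_2 = 3
y_3 = S_2(3) = 4
t_q=1/2 is in segment 0 (τ=1/2); S_0(τ)=-375/224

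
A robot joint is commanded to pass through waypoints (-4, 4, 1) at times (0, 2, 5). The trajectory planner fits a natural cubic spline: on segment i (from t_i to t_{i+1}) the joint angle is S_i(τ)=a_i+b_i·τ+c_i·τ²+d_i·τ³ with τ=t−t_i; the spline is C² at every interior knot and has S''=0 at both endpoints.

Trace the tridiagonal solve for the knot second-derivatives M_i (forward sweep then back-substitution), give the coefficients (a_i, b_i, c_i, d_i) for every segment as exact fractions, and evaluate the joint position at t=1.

Δ: Δ0=4, Δ1=-1
row 1: diag=10, rhs=-30; c'=3/10, d'=-3
back: M1=-3
M: M0=0, M1=-3, M2=0
seg 0: a=-4, c=M0/2=0, d=(M1−M0)/(6·2)=-1/4, b=Δ0−h0·(2M0+M1)/6=5
seg 1: a=4, c=M1/2=-3/2, d=(M2−M1)/(6·3)=1/6, b=Δ1−h1·(2M1+M2)/6=2
t_q=1 → seg 0, τ=1; S=-4+5·τ+0·τ²+-1/4·τ³=3/4

  seg 0: a=-4 b=5 c=0 d=-1/4
  seg 1: a=4 b=2 c=-3/2 d=1/6
S(1) = 3/4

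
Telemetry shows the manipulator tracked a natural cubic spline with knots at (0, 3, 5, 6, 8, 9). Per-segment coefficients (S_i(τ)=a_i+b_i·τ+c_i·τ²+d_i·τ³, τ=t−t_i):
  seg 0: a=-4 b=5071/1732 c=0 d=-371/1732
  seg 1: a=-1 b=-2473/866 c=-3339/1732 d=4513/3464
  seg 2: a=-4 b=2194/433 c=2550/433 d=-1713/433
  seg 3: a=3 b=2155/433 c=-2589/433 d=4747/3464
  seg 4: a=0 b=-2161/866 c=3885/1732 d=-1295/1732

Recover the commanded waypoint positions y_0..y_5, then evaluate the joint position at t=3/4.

y_0=-4 y_1=-1 y_2=-4 y_3=3 y_4=0 y_5=-1
S(3/4) = -210001/110848

y_0 = S_0(0) = a_0 = -4
y_1 = S_1(0) = a_1 = -1
y_2 = S_2(0) = a_2 = -4
y_3 = S_3(0) = a_3 = 3
y_4 = S_4(0) = a_4 = 0
y_5 = S_4(1) = -1
t_q=3/4 is in segment 0 (τ=3/4); S_0(τ)=-210001/110848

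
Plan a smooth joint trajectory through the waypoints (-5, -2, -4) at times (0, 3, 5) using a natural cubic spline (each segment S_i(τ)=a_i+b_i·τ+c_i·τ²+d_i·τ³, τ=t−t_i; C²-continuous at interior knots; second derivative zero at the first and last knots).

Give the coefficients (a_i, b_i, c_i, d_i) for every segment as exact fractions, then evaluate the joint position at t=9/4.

Δ: Δ0=1, Δ1=-1
row 1: diag=10, rhs=-12; c'=1/5, d'=-6/5
back: M1=-6/5
M: M0=0, M1=-6/5, M2=0
seg 0: a=-5, c=M0/2=0, d=(M1−M0)/(6·3)=-1/15, b=Δ0−h0·(2M0+M1)/6=8/5
seg 1: a=-2, c=M1/2=-3/5, d=(M2−M1)/(6·2)=1/10, b=Δ1−h1·(2M1+M2)/6=-1/5
t_q=9/4 → seg 0, τ=9/4; S=-5+8/5·τ+0·τ²+-1/15·τ³=-691/320

  seg 0: a=-5 b=8/5 c=0 d=-1/15
  seg 1: a=-2 b=-1/5 c=-3/5 d=1/10
S(9/4) = -691/320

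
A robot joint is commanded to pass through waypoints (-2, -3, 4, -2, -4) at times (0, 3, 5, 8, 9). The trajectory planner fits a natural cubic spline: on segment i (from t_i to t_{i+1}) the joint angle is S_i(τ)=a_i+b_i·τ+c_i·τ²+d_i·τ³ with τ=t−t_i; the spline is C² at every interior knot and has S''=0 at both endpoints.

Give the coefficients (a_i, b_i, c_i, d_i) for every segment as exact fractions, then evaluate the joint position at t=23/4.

Δ: Δ0=-1/3, Δ1=7/2, Δ2=-2, Δ3=-2
row 1: diag=10, rhs=23; c'=1/5, d'=23/10
row 2: denom=10−2·1/5=48/5; d'=(-33−2·23/10)/(48/5)=-47/12
row 3: denom=8−3·5/16=113/16; d'=(0−3·-47/12)/(113/16)=188/113
back: M3=188/113
back: M2=-47/12−5/16·188/113=-1504/339
back: M1=23/10−1/5·-1504/339=2161/678
M: M0=0, M1=2161/678, M2=-1504/339, M3=188/113, M4=0
seg 0: a=-2, c=M0/2=0, d=(M1−M0)/(6·3)=2161/12204, b=Δ0−h0·(2M0+M1)/6=-871/452
seg 1: a=-3, c=M1/2=2161/1356, d=(M2−M1)/(6·2)=-1723/2712, b=Δ1−h1·(2M1+M2)/6=645/226
seg 2: a=4, c=M2/2=-752/339, d=(M3−M2)/(6·3)=1034/3051, b=Δ2−h2·(2M2+M3)/6=544/339
seg 3: a=-2, c=M3/2=94/113, d=(M4−M3)/(6·1)=-94/339, b=Δ3−h3·(2M3+M4)/6=-866/339
t_q=23/4 → seg 2, τ=3/4; S=4+544/339·τ+-752/339·τ²+1034/3051·τ³=14821/3616

  seg 0: a=-2 b=-871/452 c=0 d=2161/12204
  seg 1: a=-3 b=645/226 c=2161/1356 d=-1723/2712
  seg 2: a=4 b=544/339 c=-752/339 d=1034/3051
  seg 3: a=-2 b=-866/339 c=94/113 d=-94/339
S(23/4) = 14821/3616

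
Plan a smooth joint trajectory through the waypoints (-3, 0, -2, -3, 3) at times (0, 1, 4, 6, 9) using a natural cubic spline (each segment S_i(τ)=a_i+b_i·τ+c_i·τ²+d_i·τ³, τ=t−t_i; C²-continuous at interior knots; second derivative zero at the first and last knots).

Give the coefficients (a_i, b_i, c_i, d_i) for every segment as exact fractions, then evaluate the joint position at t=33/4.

  seg 0: a=-3 b=396/113 c=0 d=-57/113
  seg 1: a=0 b=225/113 c=-171/113 d=638/3051
  seg 2: a=-2 b=-163/113 c=125/339 d=139/2712
  seg 3: a=-3 b=439/678 c=917/1356 d=-917/12204
S(33/4) = 29637/28928

Δ: Δ0=3, Δ1=-2/3, Δ2=-1/2, Δ3=2
row 1: diag=8, rhs=-22; c'=3/8, d'=-11/4
row 2: denom=10−3·3/8=71/8; d'=(1−3·-11/4)/(71/8)=74/71
row 3: denom=10−2·16/71=678/71; d'=(15−2·74/71)/(678/71)=917/678
back: M3=917/678
back: M2=74/71−16/71·917/678=250/339
back: M1=-11/4−3/8·250/339=-342/113
M: M0=0, M1=-342/113, M2=250/339, M3=917/678, M4=0
seg 0: a=-3, c=M0/2=0, d=(M1−M0)/(6·1)=-57/113, b=Δ0−h0·(2M0+M1)/6=396/113
seg 1: a=0, c=M1/2=-171/113, d=(M2−M1)/(6·3)=638/3051, b=Δ1−h1·(2M1+M2)/6=225/113
seg 2: a=-2, c=M2/2=125/339, d=(M3−M2)/(6·2)=139/2712, b=Δ2−h2·(2M2+M3)/6=-163/113
seg 3: a=-3, c=M3/2=917/1356, d=(M4−M3)/(6·3)=-917/12204, b=Δ3−h3·(2M3+M4)/6=439/678
t_q=33/4 → seg 3, τ=9/4; S=-3+439/678·τ+917/1356·τ²+-917/12204·τ³=29637/28928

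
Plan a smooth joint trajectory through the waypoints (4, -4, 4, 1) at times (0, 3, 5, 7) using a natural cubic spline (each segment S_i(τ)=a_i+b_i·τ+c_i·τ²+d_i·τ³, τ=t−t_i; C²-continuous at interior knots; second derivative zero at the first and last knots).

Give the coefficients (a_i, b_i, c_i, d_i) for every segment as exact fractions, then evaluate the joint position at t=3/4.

  seg 0: a=4 b=-1187/228 c=0 d=193/684
  seg 1: a=-4 b=275/114 c=193/76 d=-199/228
  seg 2: a=4 b=239/114 c=-205/76 d=205/456
S(3/4) = 1043/4864

Δ: Δ0=-8/3, Δ1=4, Δ2=-3/2
row 1: diag=10, rhs=40; c'=1/5, d'=4
row 2: denom=8−2·1/5=38/5; d'=(-33−2·4)/(38/5)=-205/38
back: M2=-205/38
back: M1=4−1/5·-205/38=193/38
M: M0=0, M1=193/38, M2=-205/38, M3=0
seg 0: a=4, c=M0/2=0, d=(M1−M0)/(6·3)=193/684, b=Δ0−h0·(2M0+M1)/6=-1187/228
seg 1: a=-4, c=M1/2=193/76, d=(M2−M1)/(6·2)=-199/228, b=Δ1−h1·(2M1+M2)/6=275/114
seg 2: a=4, c=M2/2=-205/76, d=(M3−M2)/(6·2)=205/456, b=Δ2−h2·(2M2+M3)/6=239/114
t_q=3/4 → seg 0, τ=3/4; S=4+-1187/228·τ+0·τ²+193/684·τ³=1043/4864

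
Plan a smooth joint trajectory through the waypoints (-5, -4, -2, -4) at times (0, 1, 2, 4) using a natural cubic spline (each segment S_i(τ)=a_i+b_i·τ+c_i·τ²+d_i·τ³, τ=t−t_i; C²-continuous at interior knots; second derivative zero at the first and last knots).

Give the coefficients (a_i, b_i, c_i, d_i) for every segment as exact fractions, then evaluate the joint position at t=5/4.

  seg 0: a=-5 b=14/23 c=0 d=9/23
  seg 1: a=-4 b=41/23 c=27/23 d=-22/23
  seg 2: a=-2 b=29/23 c=-39/23 d=13/46
S(5/4) = -2573/736

Δ: Δ0=1, Δ1=2, Δ2=-1
row 1: diag=4, rhs=6; c'=1/4, d'=3/2
row 2: denom=6−1·1/4=23/4; d'=(-18−1·3/2)/(23/4)=-78/23
back: M2=-78/23
back: M1=3/2−1/4·-78/23=54/23
M: M0=0, M1=54/23, M2=-78/23, M3=0
seg 0: a=-5, c=M0/2=0, d=(M1−M0)/(6·1)=9/23, b=Δ0−h0·(2M0+M1)/6=14/23
seg 1: a=-4, c=M1/2=27/23, d=(M2−M1)/(6·1)=-22/23, b=Δ1−h1·(2M1+M2)/6=41/23
seg 2: a=-2, c=M2/2=-39/23, d=(M3−M2)/(6·2)=13/46, b=Δ2−h2·(2M2+M3)/6=29/23
t_q=5/4 → seg 1, τ=1/4; S=-4+41/23·τ+27/23·τ²+-22/23·τ³=-2573/736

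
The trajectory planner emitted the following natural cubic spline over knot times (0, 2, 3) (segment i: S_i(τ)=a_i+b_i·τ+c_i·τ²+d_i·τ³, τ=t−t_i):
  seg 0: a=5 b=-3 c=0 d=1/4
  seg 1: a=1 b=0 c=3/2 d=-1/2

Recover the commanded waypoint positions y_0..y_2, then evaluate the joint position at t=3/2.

y_0 = S_0(0) = a_0 = 5
y_1 = S_1(0) = a_1 = 1
y_2 = S_1(1) = 2
t_q=3/2 is in segment 0 (τ=3/2); S_0(τ)=43/32

y_0=5 y_1=1 y_2=2
S(3/2) = 43/32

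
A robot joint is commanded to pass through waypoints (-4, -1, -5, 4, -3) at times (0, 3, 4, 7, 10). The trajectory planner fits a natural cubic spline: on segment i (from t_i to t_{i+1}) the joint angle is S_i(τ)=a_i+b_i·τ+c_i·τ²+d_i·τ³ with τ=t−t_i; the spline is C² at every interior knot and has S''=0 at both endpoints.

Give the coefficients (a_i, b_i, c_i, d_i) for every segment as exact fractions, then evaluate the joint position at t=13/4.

Δ: Δ0=1, Δ1=-4, Δ2=3, Δ3=-7/3
row 1: diag=8, rhs=-30; c'=1/8, d'=-15/4
row 2: denom=8−1·1/8=63/8; d'=(42−1·-15/4)/(63/8)=122/21
row 3: denom=12−3·8/21=76/7; d'=(-32−3·122/21)/(76/7)=-173/38
back: M3=-173/38
back: M2=122/21−8/21·-173/38=430/57
back: M1=-15/4−1/8·430/57=-535/114
M: M0=0, M1=-535/114, M2=430/57, M3=-173/38, M4=0
seg 0: a=-4, c=M0/2=0, d=(M1−M0)/(6·3)=-535/2052, b=Δ0−h0·(2M0+M1)/6=763/228
seg 1: a=-1, c=M1/2=-535/228, d=(M2−M1)/(6·1)=155/76, b=Δ1−h1·(2M1+M2)/6=-421/114
seg 2: a=-5, c=M2/2=215/57, d=(M3−M2)/(6·3)=-1379/2052, b=Δ2−h2·(2M2+M3)/6=-517/228
seg 3: a=4, c=M3/2=-173/76, d=(M4−M3)/(6·3)=173/684, b=Δ3−h3·(2M3+M4)/6=253/114
t_q=13/4 → seg 1, τ=1/4; S=-1+-421/114·τ+-535/228·τ²+155/76·τ³=-9913/4864

  seg 0: a=-4 b=763/228 c=0 d=-535/2052
  seg 1: a=-1 b=-421/114 c=-535/228 d=155/76
  seg 2: a=-5 b=-517/228 c=215/57 d=-1379/2052
  seg 3: a=4 b=253/114 c=-173/76 d=173/684
S(13/4) = -9913/4864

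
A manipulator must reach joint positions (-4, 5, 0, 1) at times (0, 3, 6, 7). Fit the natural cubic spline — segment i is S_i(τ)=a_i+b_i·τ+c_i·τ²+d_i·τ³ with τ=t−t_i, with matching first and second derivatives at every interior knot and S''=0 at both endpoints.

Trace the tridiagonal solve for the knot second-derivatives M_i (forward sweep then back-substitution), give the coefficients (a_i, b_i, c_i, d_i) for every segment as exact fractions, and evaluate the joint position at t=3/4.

  seg 0: a=-4 b=397/87 c=0 d=-136/783
  seg 1: a=5 b=-11/87 c=-136/87 d=274/783
  seg 2: a=0 b=-5/87 c=46/29 d=-46/87
S(3/4) = -151/232

Δ: Δ0=3, Δ1=-5/3, Δ2=1
row 1: diag=12, rhs=-28; c'=1/4, d'=-7/3
row 2: denom=8−3·1/4=29/4; d'=(16−3·-7/3)/(29/4)=92/29
back: M2=92/29
back: M1=-7/3−1/4·92/29=-272/87
M: M0=0, M1=-272/87, M2=92/29, M3=0
seg 0: a=-4, c=M0/2=0, d=(M1−M0)/(6·3)=-136/783, b=Δ0−h0·(2M0+M1)/6=397/87
seg 1: a=5, c=M1/2=-136/87, d=(M2−M1)/(6·3)=274/783, b=Δ1−h1·(2M1+M2)/6=-11/87
seg 2: a=0, c=M2/2=46/29, d=(M3−M2)/(6·1)=-46/87, b=Δ2−h2·(2M2+M3)/6=-5/87
t_q=3/4 → seg 0, τ=3/4; S=-4+397/87·τ+0·τ²+-136/783·τ³=-151/232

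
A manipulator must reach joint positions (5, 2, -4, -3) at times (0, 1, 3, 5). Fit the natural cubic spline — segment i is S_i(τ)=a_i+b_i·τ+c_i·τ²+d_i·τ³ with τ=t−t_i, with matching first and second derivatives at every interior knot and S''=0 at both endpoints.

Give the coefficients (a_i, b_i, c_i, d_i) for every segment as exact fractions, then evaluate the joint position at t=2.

  seg 0: a=5 b=-125/44 c=0 d=-7/44
  seg 1: a=2 b=-73/22 c=-21/44 d=7/22
  seg 2: a=-4 b=-31/22 c=63/44 d=-21/88
S(2) = -65/44

Δ: Δ0=-3, Δ1=-3, Δ2=1/2
row 1: diag=6, rhs=0; c'=1/3, d'=0
row 2: denom=8−2·1/3=22/3; d'=(21−2·0)/(22/3)=63/22
back: M2=63/22
back: M1=0−1/3·63/22=-21/22
M: M0=0, M1=-21/22, M2=63/22, M3=0
seg 0: a=5, c=M0/2=0, d=(M1−M0)/(6·1)=-7/44, b=Δ0−h0·(2M0+M1)/6=-125/44
seg 1: a=2, c=M1/2=-21/44, d=(M2−M1)/(6·2)=7/22, b=Δ1−h1·(2M1+M2)/6=-73/22
seg 2: a=-4, c=M2/2=63/44, d=(M3−M2)/(6·2)=-21/88, b=Δ2−h2·(2M2+M3)/6=-31/22
t_q=2 → seg 1, τ=1; S=2+-73/22·τ+-21/44·τ²+7/22·τ³=-65/44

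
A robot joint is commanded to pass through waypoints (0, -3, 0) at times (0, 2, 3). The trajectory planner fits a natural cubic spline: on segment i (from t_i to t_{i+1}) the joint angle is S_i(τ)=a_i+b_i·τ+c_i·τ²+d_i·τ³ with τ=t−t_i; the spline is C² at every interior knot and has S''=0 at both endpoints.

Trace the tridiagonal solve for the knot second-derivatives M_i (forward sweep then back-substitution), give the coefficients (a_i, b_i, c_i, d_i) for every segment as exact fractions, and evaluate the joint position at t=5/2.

Δ: Δ0=-3/2, Δ1=3
row 1: diag=6, rhs=27; c'=1/6, d'=9/2
back: M1=9/2
M: M0=0, M1=9/2, M2=0
seg 0: a=0, c=M0/2=0, d=(M1−M0)/(6·2)=3/8, b=Δ0−h0·(2M0+M1)/6=-3
seg 1: a=-3, c=M1/2=9/4, d=(M2−M1)/(6·1)=-3/4, b=Δ1−h1·(2M1+M2)/6=3/2
t_q=5/2 → seg 1, τ=1/2; S=-3+3/2·τ+9/4·τ²+-3/4·τ³=-57/32

  seg 0: a=0 b=-3 c=0 d=3/8
  seg 1: a=-3 b=3/2 c=9/4 d=-3/4
S(5/2) = -57/32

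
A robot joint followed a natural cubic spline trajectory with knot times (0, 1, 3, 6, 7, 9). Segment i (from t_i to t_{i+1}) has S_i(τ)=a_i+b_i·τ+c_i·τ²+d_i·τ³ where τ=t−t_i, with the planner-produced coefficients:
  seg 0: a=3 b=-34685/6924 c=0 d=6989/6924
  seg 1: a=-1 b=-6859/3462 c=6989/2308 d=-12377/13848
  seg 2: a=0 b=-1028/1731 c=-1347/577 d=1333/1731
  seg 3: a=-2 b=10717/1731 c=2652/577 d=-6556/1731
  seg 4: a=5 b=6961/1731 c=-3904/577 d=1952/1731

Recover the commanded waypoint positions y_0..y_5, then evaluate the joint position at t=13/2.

y_0 = S_0(0) = a_0 = 3
y_1 = S_1(0) = a_1 = -1
y_2 = S_2(0) = a_2 = 0
y_3 = S_3(0) = a_3 = -2
y_4 = S_4(0) = a_4 = 5
y_5 = S_4(2) = -5
t_q=13/2 is in segment 3 (τ=1/2); S_3(τ)=1022/577

y_0=3 y_1=-1 y_2=0 y_3=-2 y_4=5 y_5=-5
S(13/2) = 1022/577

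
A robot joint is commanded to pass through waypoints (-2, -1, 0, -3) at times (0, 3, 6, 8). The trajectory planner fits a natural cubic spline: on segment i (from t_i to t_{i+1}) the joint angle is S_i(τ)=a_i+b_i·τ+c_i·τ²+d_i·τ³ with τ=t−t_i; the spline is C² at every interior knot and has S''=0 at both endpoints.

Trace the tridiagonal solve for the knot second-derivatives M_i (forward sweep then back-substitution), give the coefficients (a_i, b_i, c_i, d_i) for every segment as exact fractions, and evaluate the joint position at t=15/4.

  seg 0: a=-2 b=41/222 c=0 d=11/666
  seg 1: a=-1 b=70/111 c=11/74 d=-55/666
  seg 2: a=0 b=-157/222 c=-22/37 d=11/111
S(15/4) = -2265/4736

Δ: Δ0=1/3, Δ1=1/3, Δ2=-3/2
row 1: diag=12, rhs=0; c'=1/4, d'=0
row 2: denom=10−3·1/4=37/4; d'=(-11−3·0)/(37/4)=-44/37
back: M2=-44/37
back: M1=0−1/4·-44/37=11/37
M: M0=0, M1=11/37, M2=-44/37, M3=0
seg 0: a=-2, c=M0/2=0, d=(M1−M0)/(6·3)=11/666, b=Δ0−h0·(2M0+M1)/6=41/222
seg 1: a=-1, c=M1/2=11/74, d=(M2−M1)/(6·3)=-55/666, b=Δ1−h1·(2M1+M2)/6=70/111
seg 2: a=0, c=M2/2=-22/37, d=(M3−M2)/(6·2)=11/111, b=Δ2−h2·(2M2+M3)/6=-157/222
t_q=15/4 → seg 1, τ=3/4; S=-1+70/111·τ+11/74·τ²+-55/666·τ³=-2265/4736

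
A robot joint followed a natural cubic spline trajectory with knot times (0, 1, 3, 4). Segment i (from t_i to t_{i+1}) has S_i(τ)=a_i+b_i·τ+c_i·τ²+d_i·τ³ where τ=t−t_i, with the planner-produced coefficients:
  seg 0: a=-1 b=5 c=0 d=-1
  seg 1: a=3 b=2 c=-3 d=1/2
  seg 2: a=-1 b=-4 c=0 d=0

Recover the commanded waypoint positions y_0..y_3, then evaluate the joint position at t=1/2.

y_0=-1 y_1=3 y_2=-1 y_3=-5
S(1/2) = 11/8

y_0 = S_0(0) = a_0 = -1
y_1 = S_1(0) = a_1 = 3
y_2 = S_2(0) = a_2 = -1
y_3 = S_2(1) = -5
t_q=1/2 is in segment 0 (τ=1/2); S_0(τ)=11/8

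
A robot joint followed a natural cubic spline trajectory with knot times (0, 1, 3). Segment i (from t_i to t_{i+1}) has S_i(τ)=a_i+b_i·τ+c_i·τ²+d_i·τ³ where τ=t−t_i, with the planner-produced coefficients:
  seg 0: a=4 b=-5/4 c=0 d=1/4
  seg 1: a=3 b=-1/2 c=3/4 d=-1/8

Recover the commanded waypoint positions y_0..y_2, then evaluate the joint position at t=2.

y_0 = S_0(0) = a_0 = 4
y_1 = S_1(0) = a_1 = 3
y_2 = S_1(2) = 4
t_q=2 is in segment 1 (τ=1); S_1(τ)=25/8

y_0=4 y_1=3 y_2=4
S(2) = 25/8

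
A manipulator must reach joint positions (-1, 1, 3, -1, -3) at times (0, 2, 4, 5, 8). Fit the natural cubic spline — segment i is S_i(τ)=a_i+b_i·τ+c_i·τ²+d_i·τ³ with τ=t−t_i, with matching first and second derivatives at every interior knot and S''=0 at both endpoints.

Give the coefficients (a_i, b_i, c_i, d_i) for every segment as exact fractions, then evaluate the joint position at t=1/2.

  seg 0: a=-1 b=64/129 c=0 d=65/516
  seg 1: a=1 b=259/129 c=65/86 d=-325/516
  seg 2: a=3 b=-326/129 c=-130/43 d=200/129
  seg 3: a=-1 b=-506/129 c=70/43 d=-70/387
S(1/2) = -1013/1376

Δ: Δ0=1, Δ1=1, Δ2=-4, Δ3=-2/3
row 1: diag=8, rhs=0; c'=1/4, d'=0
row 2: denom=6−2·1/4=11/2; d'=(-30−2·0)/(11/2)=-60/11
row 3: denom=8−1·2/11=86/11; d'=(20−1·-60/11)/(86/11)=140/43
back: M3=140/43
back: M2=-60/11−2/11·140/43=-260/43
back: M1=0−1/4·-260/43=65/43
M: M0=0, M1=65/43, M2=-260/43, M3=140/43, M4=0
seg 0: a=-1, c=M0/2=0, d=(M1−M0)/(6·2)=65/516, b=Δ0−h0·(2M0+M1)/6=64/129
seg 1: a=1, c=M1/2=65/86, d=(M2−M1)/(6·2)=-325/516, b=Δ1−h1·(2M1+M2)/6=259/129
seg 2: a=3, c=M2/2=-130/43, d=(M3−M2)/(6·1)=200/129, b=Δ2−h2·(2M2+M3)/6=-326/129
seg 3: a=-1, c=M3/2=70/43, d=(M4−M3)/(6·3)=-70/387, b=Δ3−h3·(2M3+M4)/6=-506/129
t_q=1/2 → seg 0, τ=1/2; S=-1+64/129·τ+0·τ²+65/516·τ³=-1013/1376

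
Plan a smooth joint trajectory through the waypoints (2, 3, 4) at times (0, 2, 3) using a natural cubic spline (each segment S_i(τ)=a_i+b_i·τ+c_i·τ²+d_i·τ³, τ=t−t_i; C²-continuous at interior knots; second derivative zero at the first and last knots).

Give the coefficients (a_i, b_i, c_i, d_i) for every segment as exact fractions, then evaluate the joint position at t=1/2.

Δ: Δ0=1/2, Δ1=1
row 1: diag=6, rhs=3; c'=1/6, d'=1/2
back: M1=1/2
M: M0=0, M1=1/2, M2=0
seg 0: a=2, c=M0/2=0, d=(M1−M0)/(6·2)=1/24, b=Δ0−h0·(2M0+M1)/6=1/3
seg 1: a=3, c=M1/2=1/4, d=(M2−M1)/(6·1)=-1/12, b=Δ1−h1·(2M1+M2)/6=5/6
t_q=1/2 → seg 0, τ=1/2; S=2+1/3·τ+0·τ²+1/24·τ³=139/64

  seg 0: a=2 b=1/3 c=0 d=1/24
  seg 1: a=3 b=5/6 c=1/4 d=-1/12
S(1/2) = 139/64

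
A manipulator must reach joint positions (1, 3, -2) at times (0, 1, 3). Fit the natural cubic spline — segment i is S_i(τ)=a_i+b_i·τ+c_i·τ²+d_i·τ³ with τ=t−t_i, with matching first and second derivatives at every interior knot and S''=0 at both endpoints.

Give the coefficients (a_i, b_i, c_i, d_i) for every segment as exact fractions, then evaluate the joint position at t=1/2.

  seg 0: a=1 b=11/4 c=0 d=-3/4
  seg 1: a=3 b=1/2 c=-9/4 d=3/8
S(1/2) = 73/32

Δ: Δ0=2, Δ1=-5/2
row 1: diag=6, rhs=-27; c'=1/3, d'=-9/2
back: M1=-9/2
M: M0=0, M1=-9/2, M2=0
seg 0: a=1, c=M0/2=0, d=(M1−M0)/(6·1)=-3/4, b=Δ0−h0·(2M0+M1)/6=11/4
seg 1: a=3, c=M1/2=-9/4, d=(M2−M1)/(6·2)=3/8, b=Δ1−h1·(2M1+M2)/6=1/2
t_q=1/2 → seg 0, τ=1/2; S=1+11/4·τ+0·τ²+-3/4·τ³=73/32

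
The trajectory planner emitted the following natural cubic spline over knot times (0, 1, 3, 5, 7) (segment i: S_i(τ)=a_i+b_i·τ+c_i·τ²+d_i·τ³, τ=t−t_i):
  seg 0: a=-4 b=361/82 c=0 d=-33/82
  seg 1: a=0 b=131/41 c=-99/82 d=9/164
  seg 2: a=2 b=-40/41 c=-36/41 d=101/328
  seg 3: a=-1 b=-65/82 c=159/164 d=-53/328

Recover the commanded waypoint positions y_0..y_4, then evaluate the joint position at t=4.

y_0=-4 y_1=0 y_2=2 y_3=-1 y_4=0
S(4) = 149/328

y_0 = S_0(0) = a_0 = -4
y_1 = S_1(0) = a_1 = 0
y_2 = S_2(0) = a_2 = 2
y_3 = S_3(0) = a_3 = -1
y_4 = S_3(2) = 0
t_q=4 is in segment 2 (τ=1); S_2(τ)=149/328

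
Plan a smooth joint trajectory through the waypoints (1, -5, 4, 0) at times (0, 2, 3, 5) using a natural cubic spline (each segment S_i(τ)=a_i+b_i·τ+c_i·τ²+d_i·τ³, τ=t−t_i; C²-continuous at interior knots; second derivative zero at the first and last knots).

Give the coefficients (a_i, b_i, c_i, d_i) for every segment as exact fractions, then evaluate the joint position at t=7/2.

Δ: Δ0=-3, Δ1=9, Δ2=-2
row 1: diag=6, rhs=72; c'=1/6, d'=12
row 2: denom=6−1·1/6=35/6; d'=(-66−1·12)/(35/6)=-468/35
back: M2=-468/35
back: M1=12−1/6·-468/35=498/35
M: M0=0, M1=498/35, M2=-468/35, M3=0
seg 0: a=1, c=M0/2=0, d=(M1−M0)/(6·2)=83/70, b=Δ0−h0·(2M0+M1)/6=-271/35
seg 1: a=-5, c=M1/2=249/35, d=(M2−M1)/(6·1)=-23/5, b=Δ1−h1·(2M1+M2)/6=227/35
seg 2: a=4, c=M2/2=-234/35, d=(M3−M2)/(6·2)=39/35, b=Δ2−h2·(2M2+M3)/6=242/35
t_q=7/2 → seg 2, τ=1/2; S=4+242/35·τ+-234/35·τ²+39/35·τ³=237/40

  seg 0: a=1 b=-271/35 c=0 d=83/70
  seg 1: a=-5 b=227/35 c=249/35 d=-23/5
  seg 2: a=4 b=242/35 c=-234/35 d=39/35
S(7/2) = 237/40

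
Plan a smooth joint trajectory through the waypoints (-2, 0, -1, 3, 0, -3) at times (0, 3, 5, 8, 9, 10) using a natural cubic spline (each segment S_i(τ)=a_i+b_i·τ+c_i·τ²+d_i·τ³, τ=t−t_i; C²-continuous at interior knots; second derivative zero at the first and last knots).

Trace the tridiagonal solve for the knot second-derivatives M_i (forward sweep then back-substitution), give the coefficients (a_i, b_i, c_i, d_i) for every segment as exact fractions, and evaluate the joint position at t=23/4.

Δ: Δ0=2/3, Δ1=-1/2, Δ2=4/3, Δ3=-3, Δ4=-3
row 1: diag=10, rhs=-7; c'=1/5, d'=-7/10
row 2: denom=10−2·1/5=48/5; d'=(11−2·-7/10)/(48/5)=31/24
row 3: denom=8−3·5/16=113/16; d'=(-26−3·31/24)/(113/16)=-478/113
row 4: denom=4−1·16/113=436/113; d'=(0−1·-478/113)/(436/113)=239/218
back: M4=239/218
back: M3=-478/113−16/113·239/218=-478/109
back: M2=31/24−5/16·-478/109=1741/654
back: M1=-7/10−1/5·1741/654=-403/327
M: M0=0, M1=-403/327, M2=1741/654, M3=-478/109, M4=239/218, M5=0
seg 0: a=-2, c=M0/2=0, d=(M1−M0)/(6·3)=-403/5886, b=Δ0−h0·(2M0+M1)/6=839/654
seg 1: a=0, c=M1/2=-403/654, d=(M2−M1)/(6·2)=283/872, b=Δ1−h1·(2M1+M2)/6=-185/327
seg 2: a=-1, c=M2/2=1741/1308, d=(M3−M2)/(6·3)=-4609/11772, b=Δ2−h2·(2M2+M3)/6=565/654
seg 3: a=3, c=M3/2=-239/109, d=(M4−M3)/(6·1)=1195/1308, b=Δ3−h3·(2M3+M4)/6=-2251/1308
seg 4: a=0, c=M4/2=239/436, d=(M5−M4)/(6·1)=-239/1308, b=Δ4−h4·(2M4+M5)/6=-2201/654
t_q=23/4 → seg 2, τ=3/4; S=-1+565/654·τ+1741/1308·τ²+-4609/11772·τ³=6459/27904

  seg 0: a=-2 b=839/654 c=0 d=-403/5886
  seg 1: a=0 b=-185/327 c=-403/654 d=283/872
  seg 2: a=-1 b=565/654 c=1741/1308 d=-4609/11772
  seg 3: a=3 b=-2251/1308 c=-239/109 d=1195/1308
  seg 4: a=0 b=-2201/654 c=239/436 d=-239/1308
S(23/4) = 6459/27904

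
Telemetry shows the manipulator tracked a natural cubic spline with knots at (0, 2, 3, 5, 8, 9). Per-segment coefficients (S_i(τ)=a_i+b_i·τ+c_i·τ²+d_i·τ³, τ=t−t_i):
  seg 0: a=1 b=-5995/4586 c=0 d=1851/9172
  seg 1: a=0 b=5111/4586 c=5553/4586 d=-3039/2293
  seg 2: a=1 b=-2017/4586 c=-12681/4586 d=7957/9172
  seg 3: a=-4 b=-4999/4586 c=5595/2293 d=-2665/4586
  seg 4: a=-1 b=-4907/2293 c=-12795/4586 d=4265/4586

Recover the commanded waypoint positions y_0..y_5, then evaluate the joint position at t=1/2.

y_0 = S_0(0) = a_0 = 1
y_1 = S_1(0) = a_1 = 0
y_2 = S_2(0) = a_2 = 1
y_3 = S_3(0) = a_3 = -4
y_4 = S_4(0) = a_4 = -1
y_5 = S_4(1) = -5
t_q=1/2 is in segment 0 (τ=1/2); S_0(τ)=27267/73376

y_0=1 y_1=0 y_2=1 y_3=-4 y_4=-1 y_5=-5
S(1/2) = 27267/73376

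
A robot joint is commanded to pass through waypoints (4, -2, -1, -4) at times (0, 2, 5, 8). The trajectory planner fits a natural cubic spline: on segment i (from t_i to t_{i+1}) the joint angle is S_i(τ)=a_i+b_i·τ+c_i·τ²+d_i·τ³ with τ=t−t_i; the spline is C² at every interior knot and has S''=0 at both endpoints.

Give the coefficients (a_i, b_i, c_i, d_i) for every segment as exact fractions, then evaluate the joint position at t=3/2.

  seg 0: a=4 b=-421/111 c=0 d=22/111
  seg 1: a=-2 b=-157/111 c=44/37 d=-202/999
  seg 2: a=-1 b=29/111 c=-70/111 d=70/999
S(3/2) = -151/148

Δ: Δ0=-3, Δ1=1/3, Δ2=-1
row 1: diag=10, rhs=20; c'=3/10, d'=2
row 2: denom=12−3·3/10=111/10; d'=(-8−3·2)/(111/10)=-140/111
back: M2=-140/111
back: M1=2−3/10·-140/111=88/37
M: M0=0, M1=88/37, M2=-140/111, M3=0
seg 0: a=4, c=M0/2=0, d=(M1−M0)/(6·2)=22/111, b=Δ0−h0·(2M0+M1)/6=-421/111
seg 1: a=-2, c=M1/2=44/37, d=(M2−M1)/(6·3)=-202/999, b=Δ1−h1·(2M1+M2)/6=-157/111
seg 2: a=-1, c=M2/2=-70/111, d=(M3−M2)/(6·3)=70/999, b=Δ2−h2·(2M2+M3)/6=29/111
t_q=3/2 → seg 0, τ=3/2; S=4+-421/111·τ+0·τ²+22/111·τ³=-151/148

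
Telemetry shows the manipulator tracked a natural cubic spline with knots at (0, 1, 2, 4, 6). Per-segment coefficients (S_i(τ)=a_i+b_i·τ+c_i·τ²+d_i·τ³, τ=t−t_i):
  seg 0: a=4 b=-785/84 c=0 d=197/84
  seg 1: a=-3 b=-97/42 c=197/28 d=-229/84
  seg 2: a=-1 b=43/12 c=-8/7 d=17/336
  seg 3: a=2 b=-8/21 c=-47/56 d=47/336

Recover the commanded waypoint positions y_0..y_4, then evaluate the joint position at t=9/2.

y_0 = S_0(0) = a_0 = 4
y_1 = S_1(0) = a_1 = -3
y_2 = S_2(0) = a_2 = -1
y_3 = S_3(0) = a_3 = 2
y_4 = S_3(2) = -1
t_q=9/2 is in segment 3 (τ=1/2); S_3(τ)=207/128

y_0=4 y_1=-3 y_2=-1 y_3=2 y_4=-1
S(9/2) = 207/128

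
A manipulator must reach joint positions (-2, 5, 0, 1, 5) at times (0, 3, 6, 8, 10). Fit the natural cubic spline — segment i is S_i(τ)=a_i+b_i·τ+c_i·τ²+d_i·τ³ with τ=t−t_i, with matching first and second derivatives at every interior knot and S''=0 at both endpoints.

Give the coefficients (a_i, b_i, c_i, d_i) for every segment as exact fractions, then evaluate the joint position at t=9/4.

Δ: Δ0=7/3, Δ1=-5/3, Δ2=1/2, Δ3=2
row 1: diag=12, rhs=-24; c'=1/4, d'=-2
row 2: denom=10−3·1/4=37/4; d'=(13−3·-2)/(37/4)=76/37
row 3: denom=8−2·8/37=280/37; d'=(9−2·76/37)/(280/37)=181/280
back: M3=181/280
back: M2=76/37−8/37·181/280=67/35
back: M1=-2−1/4·67/35=-347/140
M: M0=0, M1=-347/140, M2=67/35, M3=181/280, M4=0
seg 0: a=-2, c=M0/2=0, d=(M1−M0)/(6·3)=-347/2520, b=Δ0−h0·(2M0+M1)/6=3001/840
seg 1: a=5, c=M1/2=-347/280, d=(M2−M1)/(6·3)=41/168, b=Δ1−h1·(2M1+M2)/6=-61/420
seg 2: a=0, c=M2/2=67/70, d=(M3−M2)/(6·2)=-71/672, b=Δ2−h2·(2M2+M3)/6=-119/120
seg 3: a=1, c=M3/2=181/560, d=(M4−M3)/(6·2)=-181/3360, b=Δ3−h3·(2M3+M4)/6=659/420
t_q=9/4 → seg 0, τ=9/4; S=-2+3001/840·τ+0·τ²+-347/2520·τ³=11443/2560

  seg 0: a=-2 b=3001/840 c=0 d=-347/2520
  seg 1: a=5 b=-61/420 c=-347/280 d=41/168
  seg 2: a=0 b=-119/120 c=67/70 d=-71/672
  seg 3: a=1 b=659/420 c=181/560 d=-181/3360
S(9/4) = 11443/2560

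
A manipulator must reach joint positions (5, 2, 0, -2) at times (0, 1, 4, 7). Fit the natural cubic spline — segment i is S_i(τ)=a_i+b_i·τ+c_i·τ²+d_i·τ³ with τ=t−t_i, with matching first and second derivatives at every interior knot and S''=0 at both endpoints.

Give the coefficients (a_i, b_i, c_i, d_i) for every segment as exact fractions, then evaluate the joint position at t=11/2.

Δ: Δ0=-3, Δ1=-2/3, Δ2=-2/3
row 1: diag=8, rhs=14; c'=3/8, d'=7/4
row 2: denom=12−3·3/8=87/8; d'=(0−3·7/4)/(87/8)=-14/29
back: M2=-14/29
back: M1=7/4−3/8·-14/29=56/29
M: M0=0, M1=56/29, M2=-14/29, M3=0
seg 0: a=5, c=M0/2=0, d=(M1−M0)/(6·1)=28/87, b=Δ0−h0·(2M0+M1)/6=-289/87
seg 1: a=2, c=M1/2=28/29, d=(M2−M1)/(6·3)=-35/261, b=Δ1−h1·(2M1+M2)/6=-205/87
seg 2: a=0, c=M2/2=-7/29, d=(M3−M2)/(6·3)=7/261, b=Δ2−h2·(2M2+M3)/6=-16/87
t_q=11/2 → seg 2, τ=3/2; S=0+-16/87·τ+-7/29·τ²+7/261·τ³=-169/232

  seg 0: a=5 b=-289/87 c=0 d=28/87
  seg 1: a=2 b=-205/87 c=28/29 d=-35/261
  seg 2: a=0 b=-16/87 c=-7/29 d=7/261
S(11/2) = -169/232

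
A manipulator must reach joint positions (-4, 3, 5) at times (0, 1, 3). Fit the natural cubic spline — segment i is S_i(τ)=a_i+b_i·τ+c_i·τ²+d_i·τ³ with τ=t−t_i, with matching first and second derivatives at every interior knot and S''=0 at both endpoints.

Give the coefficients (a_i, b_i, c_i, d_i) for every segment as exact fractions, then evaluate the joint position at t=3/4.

  seg 0: a=-4 b=8 c=0 d=-1
  seg 1: a=3 b=5 c=-3 d=1/2
S(3/4) = 101/64

Δ: Δ0=7, Δ1=1
row 1: diag=6, rhs=-36; c'=1/3, d'=-6
back: M1=-6
M: M0=0, M1=-6, M2=0
seg 0: a=-4, c=M0/2=0, d=(M1−M0)/(6·1)=-1, b=Δ0−h0·(2M0+M1)/6=8
seg 1: a=3, c=M1/2=-3, d=(M2−M1)/(6·2)=1/2, b=Δ1−h1·(2M1+M2)/6=5
t_q=3/4 → seg 0, τ=3/4; S=-4+8·τ+0·τ²+-1·τ³=101/64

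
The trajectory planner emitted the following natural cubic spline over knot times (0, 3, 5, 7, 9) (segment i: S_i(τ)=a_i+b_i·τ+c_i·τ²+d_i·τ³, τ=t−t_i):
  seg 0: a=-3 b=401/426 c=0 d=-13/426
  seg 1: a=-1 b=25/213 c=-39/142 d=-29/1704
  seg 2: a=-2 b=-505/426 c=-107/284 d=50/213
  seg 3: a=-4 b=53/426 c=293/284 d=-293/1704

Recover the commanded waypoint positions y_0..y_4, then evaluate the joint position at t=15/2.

y_0=-3 y_1=-1 y_2=-2 y_3=-4 y_4=-1
S(15/2) = -16819/4544

y_0 = S_0(0) = a_0 = -3
y_1 = S_1(0) = a_1 = -1
y_2 = S_2(0) = a_2 = -2
y_3 = S_3(0) = a_3 = -4
y_4 = S_3(2) = -1
t_q=15/2 is in segment 3 (τ=1/2); S_3(τ)=-16819/4544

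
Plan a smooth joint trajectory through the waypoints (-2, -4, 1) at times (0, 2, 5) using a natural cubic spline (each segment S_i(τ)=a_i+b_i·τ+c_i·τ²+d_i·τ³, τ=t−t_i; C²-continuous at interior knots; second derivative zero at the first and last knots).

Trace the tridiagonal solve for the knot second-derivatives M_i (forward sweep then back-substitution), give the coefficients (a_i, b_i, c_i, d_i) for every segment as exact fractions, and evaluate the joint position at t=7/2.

Δ: Δ0=-1, Δ1=5/3
row 1: diag=10, rhs=16; c'=3/10, d'=8/5
back: M1=8/5
M: M0=0, M1=8/5, M2=0
seg 0: a=-2, c=M0/2=0, d=(M1−M0)/(6·2)=2/15, b=Δ0−h0·(2M0+M1)/6=-23/15
seg 1: a=-4, c=M1/2=4/5, d=(M2−M1)/(6·3)=-4/45, b=Δ1−h1·(2M1+M2)/6=1/15
t_q=7/2 → seg 1, τ=3/2; S=-4+1/15·τ+4/5·τ²+-4/45·τ³=-12/5

  seg 0: a=-2 b=-23/15 c=0 d=2/15
  seg 1: a=-4 b=1/15 c=4/5 d=-4/45
S(7/2) = -12/5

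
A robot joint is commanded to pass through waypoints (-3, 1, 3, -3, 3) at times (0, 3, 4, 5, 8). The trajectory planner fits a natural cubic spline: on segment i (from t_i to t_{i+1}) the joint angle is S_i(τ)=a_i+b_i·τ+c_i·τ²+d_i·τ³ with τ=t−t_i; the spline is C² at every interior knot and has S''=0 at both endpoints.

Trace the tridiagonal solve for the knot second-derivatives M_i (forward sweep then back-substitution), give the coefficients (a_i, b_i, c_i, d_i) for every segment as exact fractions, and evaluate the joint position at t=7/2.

  seg 0: a=-3 b=7/40 c=0 d=139/1080
  seg 1: a=1 b=73/20 c=139/120 d=-337/120
  seg 2: a=3 b=-59/24 c=-109/15 d=149/40
  seg 3: a=-3 b=-349/60 c=469/120 d=-469/1080
S(7/2) = 2653/960

Δ: Δ0=4/3, Δ1=2, Δ2=-6, Δ3=2
row 1: diag=8, rhs=4; c'=1/8, d'=1/2
row 2: denom=4−1·1/8=31/8; d'=(-48−1·1/2)/(31/8)=-388/31
row 3: denom=8−1·8/31=240/31; d'=(48−1·-388/31)/(240/31)=469/60
back: M3=469/60
back: M2=-388/31−8/31·469/60=-218/15
back: M1=1/2−1/8·-218/15=139/60
M: M0=0, M1=139/60, M2=-218/15, M3=469/60, M4=0
seg 0: a=-3, c=M0/2=0, d=(M1−M0)/(6·3)=139/1080, b=Δ0−h0·(2M0+M1)/6=7/40
seg 1: a=1, c=M1/2=139/120, d=(M2−M1)/(6·1)=-337/120, b=Δ1−h1·(2M1+M2)/6=73/20
seg 2: a=3, c=M2/2=-109/15, d=(M3−M2)/(6·1)=149/40, b=Δ2−h2·(2M2+M3)/6=-59/24
seg 3: a=-3, c=M3/2=469/120, d=(M4−M3)/(6·3)=-469/1080, b=Δ3−h3·(2M3+M4)/6=-349/60
t_q=7/2 → seg 1, τ=1/2; S=1+73/20·τ+139/120·τ²+-337/120·τ³=2653/960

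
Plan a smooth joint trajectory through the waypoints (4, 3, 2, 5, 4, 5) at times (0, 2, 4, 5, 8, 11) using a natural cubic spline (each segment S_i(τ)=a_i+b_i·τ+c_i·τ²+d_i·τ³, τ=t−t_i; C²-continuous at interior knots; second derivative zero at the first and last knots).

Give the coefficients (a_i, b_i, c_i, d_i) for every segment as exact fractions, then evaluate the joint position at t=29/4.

  seg 0: a=4 b=-40/311 c=0 d=-231/2488
  seg 1: a=3 b=-773/622 c=-693/1244 d=1155/2488
  seg 2: a=2 b=653/311 c=693/311 d=-413/311
  seg 3: a=5 b=800/311 c=-546/311 d=2203/8397
  seg 4: a=4 b=-273/311 c=565/933 d=-565/8397
S(29/4) = 97297/19904

Δ: Δ0=-1/2, Δ1=-1/2, Δ2=3, Δ3=-1/3, Δ4=1/3
row 1: diag=8, rhs=0; c'=1/4, d'=0
row 2: denom=6−2·1/4=11/2; d'=(21−2·0)/(11/2)=42/11
row 3: denom=8−1·2/11=86/11; d'=(-20−1·42/11)/(86/11)=-131/43
row 4: denom=12−3·33/86=933/86; d'=(4−3·-131/43)/(933/86)=1130/933
back: M4=1130/933
back: M3=-131/43−33/86·1130/933=-1092/311
back: M2=42/11−2/11·-1092/311=1386/311
back: M1=0−1/4·1386/311=-693/622
M: M0=0, M1=-693/622, M2=1386/311, M3=-1092/311, M4=1130/933, M5=0
seg 0: a=4, c=M0/2=0, d=(M1−M0)/(6·2)=-231/2488, b=Δ0−h0·(2M0+M1)/6=-40/311
seg 1: a=3, c=M1/2=-693/1244, d=(M2−M1)/(6·2)=1155/2488, b=Δ1−h1·(2M1+M2)/6=-773/622
seg 2: a=2, c=M2/2=693/311, d=(M3−M2)/(6·1)=-413/311, b=Δ2−h2·(2M2+M3)/6=653/311
seg 3: a=5, c=M3/2=-546/311, d=(M4−M3)/(6·3)=2203/8397, b=Δ3−h3·(2M3+M4)/6=800/311
seg 4: a=4, c=M4/2=565/933, d=(M5−M4)/(6·3)=-565/8397, b=Δ4−h4·(2M4+M5)/6=-273/311
t_q=29/4 → seg 3, τ=9/4; S=5+800/311·τ+-546/311·τ²+2203/8397·τ³=97297/19904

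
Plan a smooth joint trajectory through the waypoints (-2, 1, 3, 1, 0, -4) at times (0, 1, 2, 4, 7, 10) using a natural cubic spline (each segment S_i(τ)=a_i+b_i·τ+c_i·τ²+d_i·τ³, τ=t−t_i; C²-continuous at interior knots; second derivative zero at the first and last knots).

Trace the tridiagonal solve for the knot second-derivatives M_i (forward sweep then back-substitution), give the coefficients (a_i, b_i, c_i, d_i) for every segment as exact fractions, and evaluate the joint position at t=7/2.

Δ: Δ0=3, Δ1=2, Δ2=-1, Δ3=-1/3, Δ4=-4/3
row 1: diag=4, rhs=-6; c'=1/4, d'=-3/2
row 2: denom=6−1·1/4=23/4; d'=(-18−1·-3/2)/(23/4)=-66/23
row 3: denom=10−2·8/23=214/23; d'=(4−2·-66/23)/(214/23)=112/107
row 4: denom=12−3·69/214=2361/214; d'=(-6−3·112/107)/(2361/214)=-652/787
back: M4=-652/787
back: M3=112/107−69/214·-652/787=1034/787
back: M2=-66/23−8/23·1034/787=-2618/787
back: M1=-3/2−1/4·-2618/787=-526/787
M: M0=0, M1=-526/787, M2=-2618/787, M3=1034/787, M4=-652/787, M5=0
seg 0: a=-2, c=M0/2=0, d=(M1−M0)/(6·1)=-263/2361, b=Δ0−h0·(2M0+M1)/6=7346/2361
seg 1: a=1, c=M1/2=-263/787, d=(M2−M1)/(6·1)=-1046/2361, b=Δ1−h1·(2M1+M2)/6=6557/2361
seg 2: a=3, c=M2/2=-1309/787, d=(M3−M2)/(6·2)=913/2361, b=Δ2−h2·(2M2+M3)/6=1841/2361
seg 3: a=1, c=M3/2=517/787, d=(M4−M3)/(6·3)=-281/2361, b=Δ3−h3·(2M3+M4)/6=-2911/2361
seg 4: a=0, c=M4/2=-326/787, d=(M5−M4)/(6·3)=326/7083, b=Δ4−h4·(2M4+M5)/6=-1192/2361
t_q=7/2 → seg 2, τ=3/2; S=3+1841/2361·τ+-1309/787·τ²+913/2361·τ³=10907/6296

  seg 0: a=-2 b=7346/2361 c=0 d=-263/2361
  seg 1: a=1 b=6557/2361 c=-263/787 d=-1046/2361
  seg 2: a=3 b=1841/2361 c=-1309/787 d=913/2361
  seg 3: a=1 b=-2911/2361 c=517/787 d=-281/2361
  seg 4: a=0 b=-1192/2361 c=-326/787 d=326/7083
S(7/2) = 10907/6296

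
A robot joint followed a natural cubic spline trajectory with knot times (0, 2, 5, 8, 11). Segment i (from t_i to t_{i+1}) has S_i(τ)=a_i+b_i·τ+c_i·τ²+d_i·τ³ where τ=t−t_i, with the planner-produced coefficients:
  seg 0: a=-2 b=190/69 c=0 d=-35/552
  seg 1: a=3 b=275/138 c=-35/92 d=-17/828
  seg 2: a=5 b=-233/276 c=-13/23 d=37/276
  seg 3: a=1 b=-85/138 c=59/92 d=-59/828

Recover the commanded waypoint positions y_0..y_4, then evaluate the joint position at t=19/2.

y_0=-2 y_1=3 y_2=5 y_3=1 y_4=3
S(19/2) = 941/736

y_0 = S_0(0) = a_0 = -2
y_1 = S_1(0) = a_1 = 3
y_2 = S_2(0) = a_2 = 5
y_3 = S_3(0) = a_3 = 1
y_4 = S_3(3) = 3
t_q=19/2 is in segment 3 (τ=3/2); S_3(τ)=941/736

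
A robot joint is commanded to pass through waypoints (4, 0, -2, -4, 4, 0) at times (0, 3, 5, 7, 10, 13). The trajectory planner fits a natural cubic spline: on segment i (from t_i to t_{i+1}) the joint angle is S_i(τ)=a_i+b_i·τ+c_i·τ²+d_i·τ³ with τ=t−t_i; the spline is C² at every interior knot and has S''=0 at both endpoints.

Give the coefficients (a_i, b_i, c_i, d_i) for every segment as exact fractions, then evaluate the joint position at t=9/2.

  seg 0: a=4 b=-1010/663 c=0 d=14/663
  seg 1: a=0 b=-632/663 c=42/221 d=-283/2652
  seg 2: a=-2 b=-977/663 c=-199/442 d=911/2652
  seg 3: a=-4 b=562/663 c=356/221 d=-74/221
  seg 4: a=4 b=976/663 c=-310/221 d=310/1989
S(9/2) = -9635/7072

Δ: Δ0=-4/3, Δ1=-1, Δ2=-1, Δ3=8/3, Δ4=-4/3
row 1: diag=10, rhs=2; c'=1/5, d'=1/5
row 2: denom=8−2·1/5=38/5; d'=(0−2·1/5)/(38/5)=-1/19
row 3: denom=10−2·5/19=180/19; d'=(22−2·-1/19)/(180/19)=7/3
row 4: denom=12−3·19/60=221/20; d'=(-24−3·7/3)/(221/20)=-620/221
back: M4=-620/221
back: M3=7/3−19/60·-620/221=712/221
back: M2=-1/19−5/19·712/221=-199/221
back: M1=1/5−1/5·-199/221=84/221
M: M0=0, M1=84/221, M2=-199/221, M3=712/221, M4=-620/221, M5=0
seg 0: a=4, c=M0/2=0, d=(M1−M0)/(6·3)=14/663, b=Δ0−h0·(2M0+M1)/6=-1010/663
seg 1: a=0, c=M1/2=42/221, d=(M2−M1)/(6·2)=-283/2652, b=Δ1−h1·(2M1+M2)/6=-632/663
seg 2: a=-2, c=M2/2=-199/442, d=(M3−M2)/(6·2)=911/2652, b=Δ2−h2·(2M2+M3)/6=-977/663
seg 3: a=-4, c=M3/2=356/221, d=(M4−M3)/(6·3)=-74/221, b=Δ3−h3·(2M3+M4)/6=562/663
seg 4: a=4, c=M4/2=-310/221, d=(M5−M4)/(6·3)=310/1989, b=Δ4−h4·(2M4+M5)/6=976/663
t_q=9/2 → seg 1, τ=3/2; S=0+-632/663·τ+42/221·τ²+-283/2652·τ³=-9635/7072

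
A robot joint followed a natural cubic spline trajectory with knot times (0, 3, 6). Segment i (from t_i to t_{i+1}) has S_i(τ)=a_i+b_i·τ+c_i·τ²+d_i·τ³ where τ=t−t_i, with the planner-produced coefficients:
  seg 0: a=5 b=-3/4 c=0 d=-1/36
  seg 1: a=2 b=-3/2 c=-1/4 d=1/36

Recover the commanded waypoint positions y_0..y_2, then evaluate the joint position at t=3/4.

y_0=5 y_1=2 y_2=-4
S(3/4) = 1133/256

y_0 = S_0(0) = a_0 = 5
y_1 = S_1(0) = a_1 = 2
y_2 = S_1(3) = -4
t_q=3/4 is in segment 0 (τ=3/4); S_0(τ)=1133/256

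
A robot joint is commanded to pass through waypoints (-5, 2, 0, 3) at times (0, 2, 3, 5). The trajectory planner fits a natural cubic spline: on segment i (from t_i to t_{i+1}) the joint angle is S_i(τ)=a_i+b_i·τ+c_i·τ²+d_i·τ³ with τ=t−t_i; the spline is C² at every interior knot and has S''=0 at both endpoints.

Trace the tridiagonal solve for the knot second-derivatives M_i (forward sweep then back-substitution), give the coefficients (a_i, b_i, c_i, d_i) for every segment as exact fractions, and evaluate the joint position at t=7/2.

Δ: Δ0=7/2, Δ1=-2, Δ2=3/2
row 1: diag=6, rhs=-33; c'=1/6, d'=-11/2
row 2: denom=6−1·1/6=35/6; d'=(21−1·-11/2)/(35/6)=159/35
back: M2=159/35
back: M1=-11/2−1/6·159/35=-219/35
M: M0=0, M1=-219/35, M2=159/35, M3=0
seg 0: a=-5, c=M0/2=0, d=(M1−M0)/(6·2)=-73/140, b=Δ0−h0·(2M0+M1)/6=391/70
seg 1: a=2, c=M1/2=-219/70, d=(M2−M1)/(6·1)=9/5, b=Δ1−h1·(2M1+M2)/6=-47/70
seg 2: a=0, c=M2/2=159/70, d=(M3−M2)/(6·2)=-53/140, b=Δ2−h2·(2M2+M3)/6=-107/70
t_q=7/2 → seg 2, τ=1/2; S=0+-107/70·τ+159/70·τ²+-53/140·τ³=-39/160

  seg 0: a=-5 b=391/70 c=0 d=-73/140
  seg 1: a=2 b=-47/70 c=-219/70 d=9/5
  seg 2: a=0 b=-107/70 c=159/70 d=-53/140
S(7/2) = -39/160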